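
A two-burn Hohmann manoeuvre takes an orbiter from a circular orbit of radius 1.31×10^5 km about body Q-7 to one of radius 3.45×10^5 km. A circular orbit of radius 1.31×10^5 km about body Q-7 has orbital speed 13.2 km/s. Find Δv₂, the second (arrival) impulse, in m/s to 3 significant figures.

Δv₂ = 2100 m/s

From the circular-orbit relation v² = μ/r at r = 1.31×10^5 km: μ = v²r = (13.2)² × 1.31×10^5 = 2.28254×10^7 km³/s².
Semi-major axis of the transfer orbit: a_t = (1.310×10^5 + 3.450×10^5)/2 = 2.380×10^5 km.
Circular speed at r = 3.450×10^5 km: v_c = √(μ/r) = 8.134 km/s.
Transfer-orbit speed at the same r (vis-viva, a = a_t): v_t = √[μ(2/r − 1/a_t)] = 6.035 km/s.
Δv₂ = |v_t − v_c| = |6.035 − 8.134| = 2.099 km/s.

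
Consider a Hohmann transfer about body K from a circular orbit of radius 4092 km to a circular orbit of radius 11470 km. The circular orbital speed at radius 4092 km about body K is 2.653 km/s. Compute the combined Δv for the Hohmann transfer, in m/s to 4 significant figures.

Δv = 1004 m/s

From the circular-orbit relation v² = μ/r at r = 4092 km: μ = v²r = (2.653)² × 4092 = 28801.2 km³/s².
Semi-major axis of the transfer orbit: a_t = (4092 + 11470)/2 = 7781 km.
Circular speed at r₁: v₁ = √(μ/r₁) = √(28801.2/4092) = 2.6530 km/s.
On the transfer ellipse at r₁, vis-viva equation gives v_p = √[μ(2/r₁ − 1/a_t)] = 3.2211 km/s.
First burn Δv₁ = |v_p − v₁| = 0.5681 km/s.
Circular speed at r₂: v₂ = √(μ/r₂) = 1.5846 km/s.
Transfer-orbit speed at r₂: v_a = √[μ(2/r₂ − 1/a_t)] = 1.1491 km/s.
Second burn Δv₂ = |v₂ − v_a| = 0.4355 km/s.
Δv = Δv₁ + Δv₂ = 0.5681 + 0.4355 = 1.004 km/s.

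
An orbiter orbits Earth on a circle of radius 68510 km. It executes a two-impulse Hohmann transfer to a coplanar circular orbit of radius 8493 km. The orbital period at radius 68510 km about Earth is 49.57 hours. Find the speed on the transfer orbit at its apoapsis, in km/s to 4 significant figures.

From Kepler's third law T² = 4π²r³/μ at r = 68510 km, T = 49.57 hours = 49.57 × 3600 s = 1.78452×10^5 s: μ = 4π²r³/T² = 3.98638×10^5 km³/s².
Semi-major axis of the transfer orbit: a_t = (68510 + 8493)/2 = 38501.5 km.
The apoapsis of the transfer ellipse is at r = 68510 km.
Vis-viva: v = √[μ(2/r − 1/a_t)] = √[3.98638×10^5 × (2/68510 − 1/38501.5)] = 1.133 km/s.

v = 1.133 km/s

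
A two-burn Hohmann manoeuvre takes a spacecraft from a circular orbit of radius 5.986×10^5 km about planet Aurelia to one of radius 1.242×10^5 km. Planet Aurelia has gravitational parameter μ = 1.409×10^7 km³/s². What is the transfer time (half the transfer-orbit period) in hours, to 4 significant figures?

t = 50.51 hours

The Hohmann ellipse has a_t = (r₁ + r₂)/2 = 3.614×10^5 km.
Transfer time t = π√(a_t³/μ) = π√((3.614×10^5)³ / 1.409×10^7) = 1.8183×10^5 s.
Converting: 1.8183×10^5 s ÷ 3600 s/hour = 50.51 hours.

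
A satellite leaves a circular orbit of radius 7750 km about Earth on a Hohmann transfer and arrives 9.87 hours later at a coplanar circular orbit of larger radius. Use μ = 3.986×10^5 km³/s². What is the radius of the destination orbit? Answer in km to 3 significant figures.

r₂ = 66400 km

Transfer time t = 9.87 hours = 35532 s, and t = π√(a_t³/μ).
So a_t = (μ t²/π²)^(1/3) = (3.986×10^5 × (35532)² / π²)^(1/3) = 37082 km.
Since a_t = (r₁ + r₂)/2, r₂ = 2a_t − r₁ = 2×37082 − 7750 = 66414 km.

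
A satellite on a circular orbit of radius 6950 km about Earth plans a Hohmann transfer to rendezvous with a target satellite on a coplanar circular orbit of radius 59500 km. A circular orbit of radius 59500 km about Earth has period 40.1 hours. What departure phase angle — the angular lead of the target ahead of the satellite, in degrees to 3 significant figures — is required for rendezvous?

φ = 105°

From Kepler's third law T² = 4π²r³/μ at r = 59500 km, T = 40.1 hours = 40.1 × 3600 s = 1.4436×10^5 s: μ = 4π²r³/T² = 3.99040×10^5 km³/s².
Semi-major axis of the transfer orbit: a_t = (6950 + 59500)/2 = 33225 km.
The half-period of the transfer ellipse is t = π√(a_t³/μ) = 30120 s.
Target angular speed ω₂ = √(μ/r₂³) = 4.352×10^-5 rad/s.
Angle swept by the target during transfer: ω₂·t = 1.311 rad = 75.11°.
The satellite traverses 180° on the transfer ellipse, so the target must lead by 180° − 75.11° = 105°.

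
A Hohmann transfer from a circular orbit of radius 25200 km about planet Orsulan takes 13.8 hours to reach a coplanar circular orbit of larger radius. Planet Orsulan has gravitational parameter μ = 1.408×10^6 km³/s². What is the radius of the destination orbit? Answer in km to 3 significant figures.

r₂ = 1.16×10^5 km

Transfer time t = 13.8 hours = 49680 s, and t = π√(a_t³/μ).
So a_t = (μ t²/π²)^(1/3) = (1.408×10^6 × (49680)² / π²)^(1/3) = 70614 km.
Since a_t = (r₁ + r₂)/2, r₂ = 2a_t − r₁ = 2×70614 − 25200 = 1.16028×10^5 km.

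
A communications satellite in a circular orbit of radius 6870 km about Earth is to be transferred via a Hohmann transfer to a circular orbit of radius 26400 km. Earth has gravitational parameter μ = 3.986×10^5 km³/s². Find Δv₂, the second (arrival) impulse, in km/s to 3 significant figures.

Δv₂ = 1.39 km/s

Transfer-ellipse semi-major axis a_t = (r₁ + r₂)/2 = (6870 + 26400)/2 = 16635 km.
Circular speed at r = 26400 km: v_c = √(μ/r) = 3.886 km/s.
Vis-viva on the transfer ellipse at r = 26400 km gives v_t = √[μ(2/r − 1/a_t)] = 2.497 km/s.
Δv₂ = |v_t − v_c| = |2.497 − 3.886| = 1.389 km/s.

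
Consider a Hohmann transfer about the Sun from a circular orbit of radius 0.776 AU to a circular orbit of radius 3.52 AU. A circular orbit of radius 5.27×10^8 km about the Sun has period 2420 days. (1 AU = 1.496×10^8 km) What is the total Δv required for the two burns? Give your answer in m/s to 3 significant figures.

Δv = 15800 m/s

From Kepler's third law T² = 4π²r³/μ at r = 5.27×10^8 km, T = 2420 days = 2420 × 86400 s = 2.09088×10^8 s: μ = 4π²r³/T² = 1.32170×10^11 km³/s².
In km: r₁ = 0.776 × 1.496×10^8 = 1.160896×10^8 km; r₂ = 3.52 × 1.496×10^8 = 5.26592×10^8 km.
The Hohmann ellipse has a_t = (r₁ + r₂)/2 = 3.213408×10^8 km.
At r₁ the circular-orbit speed is v₁ = √(μ/r₁) = 33.742 km/s.
Transfer-orbit speed at r₁ (vis-viva): v_p = √[μ(2/r₁ − 1/a_t)] = 43.194 km/s.
First burn Δv₁ = |v_p − v₁| = 9.452 km/s.
Circular speed at r₂: v₂ = √(μ/r₂) = 15.8427 km/s.
Transfer-orbit speed at r₂: v_a = √[μ(2/r₂ − 1/a_t)] = 9.52233 km/s.
Second burn Δv₂ = |v₂ − v_a| = 6.320 km/s.
Δv = Δv₁ + Δv₂ = 9.452 + 6.320 = 15.77 km/s.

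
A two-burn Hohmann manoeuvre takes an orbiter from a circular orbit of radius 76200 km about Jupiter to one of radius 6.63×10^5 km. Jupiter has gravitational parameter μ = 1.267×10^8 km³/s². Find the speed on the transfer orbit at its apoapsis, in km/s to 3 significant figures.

v = 6.28 km/s

Transfer-ellipse semi-major axis a_t = (r₁ + r₂)/2 = (76200 + 6.630×10^5)/2 = 3.696×10^5 km.
At apoapsis, r = 6.630×10^5 km.
Applying v² = μ(2/r − 1/a_t): v = 6.277 km/s.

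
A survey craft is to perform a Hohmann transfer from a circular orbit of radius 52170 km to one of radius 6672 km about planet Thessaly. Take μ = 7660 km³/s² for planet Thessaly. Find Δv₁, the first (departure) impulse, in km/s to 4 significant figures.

Δv₁ = 0.2007 km/s

Semi-major axis of the transfer orbit: a_t = (52170 + 6672)/2 = 29421 km.
On the circular orbit at r = 52170 km, v_c = √(μ/r) = 0.3832 km/s.
Vis-viva on the transfer ellipse at r = 52170 km gives v_t = √[μ(2/r − 1/a_t)] = 0.1825 km/s.
Δv₁ = |v_t − v_c| = |0.1825 − 0.3832| = 0.2007 km/s.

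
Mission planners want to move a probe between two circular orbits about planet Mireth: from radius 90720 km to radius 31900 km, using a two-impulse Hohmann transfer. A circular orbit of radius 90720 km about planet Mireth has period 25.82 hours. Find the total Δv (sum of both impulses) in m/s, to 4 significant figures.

From Kepler's third law T² = 4π²r³/μ at r = 90720 km, T = 25.82 hours = 25.82 × 3600 s = 92952 s: μ = 4π²r³/T² = 3.41155×10^6 km³/s².
Semi-major axis of the transfer orbit: a_t = (90720 + 31900)/2 = 61310 km.
At r₁ the circular-orbit speed is v₁ = √(μ/r₁) = 6.132 km/s.
Transfer-orbit speed at r₁ (vis-viva): v_a = √[μ(2/r₁ − 1/a_t)] = 4.423 km/s.
First burn Δv₁ = |v_a − v₁| = 1.709 km/s.
Circular speed at r₂: v₂ = √(μ/r₂) = 10.3414 km/s.
Transfer-orbit speed at r₂: v_p = √[μ(2/r₂ − 1/a_t)] = 12.5796 km/s.
Second burn Δv₂ = |v₂ − v_p| = 2.238 km/s.
Δv = Δv₁ + Δv₂ = 1.709 + 2.238 = 3.947 km/s.

Δv = 3947 m/s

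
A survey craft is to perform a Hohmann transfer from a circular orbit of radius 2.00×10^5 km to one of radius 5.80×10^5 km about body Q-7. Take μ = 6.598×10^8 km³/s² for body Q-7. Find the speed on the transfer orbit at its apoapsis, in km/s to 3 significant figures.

v = 24.2 km/s

The Hohmann ellipse has a_t = (r₁ + r₂)/2 = 3.900×10^5 km.
At apoapsis, r = 5.800×10^5 km.
Vis-viva: v = √[μ(2/r − 1/a_t)] = √[6.598×10^8 × (2/5.800×10^5 − 1/3.900×10^5)] = 24.15 km/s.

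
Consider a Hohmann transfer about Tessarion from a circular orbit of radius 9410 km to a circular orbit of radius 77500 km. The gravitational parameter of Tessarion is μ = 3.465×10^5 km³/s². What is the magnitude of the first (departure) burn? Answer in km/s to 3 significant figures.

Δv₁ = 2.04 km/s

The Hohmann ellipse has a_t = (r₁ + r₂)/2 = 43455 km.
Circular speed at r = 9410 km: v_c = √(μ/r) = 6.068 km/s.
Vis-viva on the transfer ellipse at r = 9410 km gives v_t = √[μ(2/r − 1/a_t)] = 8.104 km/s.
Δv₁ = |v_t − v_c| = |8.104 − 6.068| = 2.036 km/s.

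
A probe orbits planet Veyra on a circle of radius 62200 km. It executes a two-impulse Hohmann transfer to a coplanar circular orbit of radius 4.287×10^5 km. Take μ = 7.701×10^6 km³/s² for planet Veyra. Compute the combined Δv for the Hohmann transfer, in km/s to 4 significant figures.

The Hohmann ellipse has a_t = (r₁ + r₂)/2 = 2.4545×10^5 km.
Circular speed at r₁: v₁ = √(μ/r₁) = √(7.701×10^6/62200) = 11.127 km/s.
On the transfer ellipse at r₁, v² = μ(2/r − 1/a) gives v_p = √[μ(2/r₁ − 1/a_t)] = 14.705 km/s.
First burn Δv₁ = |v_p − v₁| = 3.578 km/s.
Circular speed at r₂: v₂ = √(μ/r₂) = 4.2384 km/s.
Transfer-orbit speed at r₂: v_a = √[μ(2/r₂ − 1/a_t)] = 2.1336 km/s.
Second burn Δv₂ = |v₂ − v_a| = 2.105 km/s.
Total Δv = Δv₁ + Δv₂ = 5.683 km/s.

Δv = 5.683 km/s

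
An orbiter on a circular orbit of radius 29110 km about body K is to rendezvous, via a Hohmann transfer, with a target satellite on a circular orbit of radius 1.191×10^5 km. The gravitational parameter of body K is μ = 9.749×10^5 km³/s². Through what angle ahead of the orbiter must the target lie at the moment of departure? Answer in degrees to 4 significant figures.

The Hohmann ellipse has a_t = (r₁ + r₂)/2 = 74105 km.
Transfer time t = π√(a_t³/μ) = 64186 s.
Target angular speed ω₂ = √(μ/r₂³) = 2.4022×10^-5 rad/s.
Angle swept by the target during transfer: ω₂·t = 1.5419 rad = 88.34°.
The orbiter traverses 180° on the transfer ellipse, so the target must lead by 180° − 88.34° = 91.66°.

φ = 91.66°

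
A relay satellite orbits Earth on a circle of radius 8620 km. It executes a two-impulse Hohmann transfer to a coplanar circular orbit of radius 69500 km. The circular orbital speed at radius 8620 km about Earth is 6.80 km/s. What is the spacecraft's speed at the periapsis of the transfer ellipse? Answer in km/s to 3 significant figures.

From the circular-orbit relation v² = μ/r at r = 8620 km: μ = v²r = (6.80)² × 8620 = 3.98589×10^5 km³/s².
The Hohmann ellipse has a_t = (r₁ + r₂)/2 = 39060 km.
The periapsis of the transfer ellipse is at r = 8620 km.
Vis-viva: v = √[μ(2/r − 1/a_t)] = √[3.98589×10^5 × (2/8620 − 1/39060)] = 9.071 km/s.

v = 9.07 km/s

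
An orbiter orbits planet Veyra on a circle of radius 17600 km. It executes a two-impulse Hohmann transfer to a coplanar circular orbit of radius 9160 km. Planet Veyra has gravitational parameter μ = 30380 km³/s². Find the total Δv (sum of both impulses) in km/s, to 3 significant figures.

The Hohmann ellipse has a_t = (r₁ + r₂)/2 = 13380 km.
At r₁ the circular-orbit speed is v₁ = √(μ/r₁) = 1.31383 km/s.
On the transfer ellipse at r₁, vis-viva gives v_a = √[μ(2/r₁ − 1/a_t)] = 1.08707 km/s.
First burn Δv₁ = |v_a − v₁| = 0.2268 km/s.
At r₂, v₂ = √(μ/r₂) = 1.8212 km/s.
Transfer-orbit speed at r₂: v_p = √[μ(2/r₂ − 1/a_t)] = 2.0887 km/s.
Second burn Δv₂ = |v₂ − v_p| = 0.2675 km/s.
Total Δv = Δv₁ + Δv₂ = 0.4943 km/s.

Δv = 0.494 km/s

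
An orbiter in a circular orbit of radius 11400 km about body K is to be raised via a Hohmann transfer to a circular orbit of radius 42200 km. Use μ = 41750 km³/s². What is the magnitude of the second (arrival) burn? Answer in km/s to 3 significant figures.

The Hohmann ellipse has a_t = (r₁ + r₂)/2 = 26800 km.
Circular speed at r = 42200 km: v_c = √(μ/r) = 0.99465 km/s.
Transfer-orbit speed at the same r (vis-viva, a = a_t): v_t = √[μ(2/r − 1/a_t)] = 0.64872 km/s.
Δv₂ = |v_t − v_c| = |0.64872 − 0.99465| = 0.3459 km/s.

Δv₂ = 0.346 km/s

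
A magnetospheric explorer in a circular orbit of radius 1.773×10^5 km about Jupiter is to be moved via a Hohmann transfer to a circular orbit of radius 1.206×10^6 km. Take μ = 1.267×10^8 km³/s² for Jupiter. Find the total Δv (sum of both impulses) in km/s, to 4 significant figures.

Δv = 13.63 km/s

Transfer-ellipse semi-major axis a_t = (r₁ + r₂)/2 = (1.773×10^5 + 1.206×10^6)/2 = 6.9165×10^5 km.
At r₁ the circular-orbit speed is v₁ = √(μ/r₁) = 26.732 km/s.
On the transfer ellipse at r₁, vis-viva gives v_p = √[μ(2/r₁ − 1/a_t)] = 35.299 km/s.
First burn Δv₁ = |v_p − v₁| = 8.567 km/s.
Circular speed at r₂: v₂ = √(μ/r₂) = 10.25 km/s.
Transfer-orbit speed at r₂: v_a = √[μ(2/r₂ − 1/a_t)] = 5.190 km/s.
Second burn Δv₂ = |v₂ − v_a| = 5.060 km/s.
Total Δv = Δv₁ + Δv₂ = 13.63 km/s.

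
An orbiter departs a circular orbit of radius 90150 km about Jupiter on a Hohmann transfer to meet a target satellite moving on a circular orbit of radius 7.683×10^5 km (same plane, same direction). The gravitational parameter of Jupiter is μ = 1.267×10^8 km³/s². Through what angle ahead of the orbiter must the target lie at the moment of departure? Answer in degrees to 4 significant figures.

φ = 104.8°

The Hohmann ellipse has a_t = (r₁ + r₂)/2 = 4.29225×10^5 km.
The half-period of the transfer ellipse is t = π√(a_t³/μ) = 78485 s.
Target angular speed ω₂ = √(μ/r₂³) = 1.6714×10^-5 rad/s.
Angle swept by the target during transfer: ω₂·t = 1.3118 rad = 75.16°.
The orbiter traverses 180° on the transfer ellipse, so the target must lead by 180° − 75.16° = 104.8°.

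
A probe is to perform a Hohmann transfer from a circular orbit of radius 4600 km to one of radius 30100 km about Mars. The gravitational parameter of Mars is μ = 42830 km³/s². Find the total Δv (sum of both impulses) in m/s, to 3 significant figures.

Δv = 1550 m/s

Semi-major axis of the transfer orbit: a_t = (4600 + 30100)/2 = 17350 km.
At r₁ the circular-orbit speed is v₁ = √(μ/r₁) = 3.0514 km/s.
On the transfer ellipse at r₁, v² = μ(2/r − 1/a) gives v_p = √[μ(2/r₁ − 1/a_t)] = 4.0191 km/s.
First burn Δv₁ = |v_p − v₁| = 0.9677 km/s.
At r₂, v₂ = √(μ/r₂) = 1.19286 km/s.
Transfer-orbit speed at r₂: v_a = √[μ(2/r₂ − 1/a_t)] = 0.614214 km/s.
Second burn Δv₂ = |v₂ − v_a| = 0.5786 km/s.
Δv = Δv₁ + Δv₂ = 0.9677 + 0.5786 = 1.546 km/s.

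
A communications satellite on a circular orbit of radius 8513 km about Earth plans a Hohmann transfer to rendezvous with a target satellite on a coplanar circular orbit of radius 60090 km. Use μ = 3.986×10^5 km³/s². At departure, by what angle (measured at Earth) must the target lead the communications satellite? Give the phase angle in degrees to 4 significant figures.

φ = 102.4°

Transfer-ellipse semi-major axis a_t = (r₁ + r₂)/2 = (8513 + 60090)/2 = 34301.5 km.
Transfer time t = π√(a_t³/μ) = 31612 s.
The target's mean motion on its circular orbit is ω₂ = √(μ/r₂³) = 4.2861×10^-5 rad/s.
Angle swept by the target during transfer: ω₂·t = 1.3549 rad = 77.63°.
Arrival is 180° from departure on the ellipse, so φ = 180° − 77.63° = 102.4°.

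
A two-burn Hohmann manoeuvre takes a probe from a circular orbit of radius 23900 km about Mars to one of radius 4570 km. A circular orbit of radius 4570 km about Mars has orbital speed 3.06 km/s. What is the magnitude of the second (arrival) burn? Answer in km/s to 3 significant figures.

From the circular-orbit relation v² = μ/r at r = 4570 km: μ = v²r = (3.06)² × 4570 = 42791.7 km³/s².
The Hohmann ellipse has a_t = (r₁ + r₂)/2 = 14235 km.
On the circular orbit at r = 4570 km, v_c = √(μ/r) = 3.060 km/s.
Vis-viva on the transfer ellipse at r = 4570 km gives v_t = √[μ(2/r − 1/a_t)] = 3.965 km/s.
Δv₂ = |v_t − v_c| = |3.965 − 3.060| = 0.9050 km/s.

Δv₂ = 0.905 km/s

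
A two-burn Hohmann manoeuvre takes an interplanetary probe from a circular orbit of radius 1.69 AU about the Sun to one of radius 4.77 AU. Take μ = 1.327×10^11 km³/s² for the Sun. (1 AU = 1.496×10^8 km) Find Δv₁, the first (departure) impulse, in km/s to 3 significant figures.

In km: r₁ = 1.69 × 1.496×10^8 = 2.52824×10^8 km; r₂ = 4.77 × 1.496×10^8 = 7.13592×10^8 km.
Semi-major axis of the transfer orbit: a_t = (2.52824×10^8 + 7.13592×10^8)/2 = 4.83208×10^8 km.
Circular speed at r = 2.52824×10^8 km: v_c = √(μ/r) = 22.910 km/s.
Transfer-orbit speed at the same r (vis-viva, a = a_t): v_t = √[μ(2/r − 1/a_t)] = 27.841 km/s.
Δv₁ = |v_t − v_c| = |27.841 − 22.910| = 4.931 km/s.

Δv₁ = 4.93 km/s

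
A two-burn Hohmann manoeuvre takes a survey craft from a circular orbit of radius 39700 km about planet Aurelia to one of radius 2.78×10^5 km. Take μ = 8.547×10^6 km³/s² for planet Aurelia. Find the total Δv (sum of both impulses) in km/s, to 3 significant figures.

Semi-major axis of the transfer orbit: a_t = (39700 + 2.780×10^5)/2 = 1.5885×10^5 km.
Circular speed at r₁: v₁ = √(μ/r₁) = √(8.547×10^6/39700) = 14.673 km/s.
On the transfer ellipse at r₁, v² = μ(2/r − 1/a) gives v_p = √[μ(2/r₁ − 1/a_t)] = 19.411 km/s.
First burn Δv₁ = |v_p − v₁| = 4.738 km/s.
At r₂, v₂ = √(μ/r₂) = 5.545 km/s.
Transfer-orbit speed at r₂: v_a = √[μ(2/r₂ − 1/a_t)] = 2.772 km/s.
Second burn Δv₂ = |v₂ − v_a| = 2.773 km/s.
Total Δv = Δv₁ + Δv₂ = 7.511 km/s.

Δv = 7.51 km/s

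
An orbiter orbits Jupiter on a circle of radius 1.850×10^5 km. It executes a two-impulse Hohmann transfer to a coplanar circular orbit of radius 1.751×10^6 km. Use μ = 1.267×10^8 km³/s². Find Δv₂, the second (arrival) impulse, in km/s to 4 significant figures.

Δv₂ = 4.788 km/s

Semi-major axis of the transfer orbit: a_t = (1.850×10^5 + 1.751×10^6)/2 = 9.680×10^5 km.
On the circular orbit at r = 1.751×10^6 km, v_c = √(μ/r) = 8.5064 km/s.
Transfer-orbit speed at the same r (vis-viva, a = a_t): v_t = √[μ(2/r − 1/a_t)] = 3.7187 km/s.
Δv₂ = |v_t − v_c| = |3.7187 − 8.5064| = 4.788 km/s.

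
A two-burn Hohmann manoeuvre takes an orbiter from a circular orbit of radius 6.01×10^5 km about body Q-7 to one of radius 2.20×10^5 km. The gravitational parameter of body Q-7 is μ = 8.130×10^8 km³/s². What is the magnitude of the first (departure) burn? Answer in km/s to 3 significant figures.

Transfer-ellipse semi-major axis a_t = (r₁ + r₂)/2 = (6.010×10^5 + 2.200×10^5)/2 = 4.105×10^5 km.
On the circular orbit at r = 6.010×10^5 km, v_c = √(μ/r) = 36.7797 km/s.
Vis-viva on the transfer ellipse at r = 6.010×10^5 km gives v_t = √[μ(2/r − 1/a_t)] = 26.9254 km/s.
Δv₁ = |v_t − v_c| = |26.9254 − 36.7797| = 9.854 km/s.

Δv₁ = 9.85 km/s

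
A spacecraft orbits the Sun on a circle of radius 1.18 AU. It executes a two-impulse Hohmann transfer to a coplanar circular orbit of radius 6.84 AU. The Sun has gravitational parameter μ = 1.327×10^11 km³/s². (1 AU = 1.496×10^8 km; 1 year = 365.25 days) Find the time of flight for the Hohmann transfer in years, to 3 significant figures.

t = 4.02 years

In km: r₁ = 1.18 × 1.496×10^8 = 1.76528×10^8 km; r₂ = 6.84 × 1.496×10^8 = 1.023264×10^9 km.
Semi-major axis of the transfer orbit: a_t = (1.76528×10^8 + 1.023264×10^9)/2 = 5.99896×10^8 km.
Half the transfer-orbit period gives t = π√(a_t³/μ) = 1.2672×10^8 s.
Converting: 1.2672×10^8 s ÷ 3.15576×10^7 s/year (365.25 × 86400) = 4.02 years.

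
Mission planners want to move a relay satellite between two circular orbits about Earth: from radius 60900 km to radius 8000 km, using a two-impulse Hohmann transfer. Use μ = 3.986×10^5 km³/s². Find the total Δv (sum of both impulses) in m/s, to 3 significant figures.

Δv = 3650 m/s

Semi-major axis of the transfer orbit: a_t = (60900 + 8000)/2 = 34450 km.
Circular speed at r₁: v₁ = √(μ/r₁) = √(3.986×10^5/60900) = 2.5584 km/s.
Transfer-orbit speed at r₁ (vis-viva equation): v_a = √[μ(2/r₁ − 1/a_t)] = 1.2329 km/s.
First burn Δv₁ = |v_a − v₁| = 1.3255 km/s.
At r₂, v₂ = √(μ/r₂) = 7.0587 km/s.
Transfer-orbit speed at r₂: v_p = √[μ(2/r₂ − 1/a_t)] = 9.3851 km/s.
Second burn Δv₂ = |v₂ − v_p| = 2.3264 km/s.
Total Δv = Δv₁ + Δv₂ = 3.652 km/s.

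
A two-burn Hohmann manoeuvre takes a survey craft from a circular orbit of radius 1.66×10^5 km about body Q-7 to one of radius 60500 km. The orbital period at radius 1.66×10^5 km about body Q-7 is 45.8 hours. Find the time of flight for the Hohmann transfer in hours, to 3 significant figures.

t = 12.9 hours

From Kepler's third law T² = 4π²r³/μ at r = 1.66×10^5 km, T = 45.8 hours = 45.8 × 3600 s = 1.6488×10^5 s: μ = 4π²r³/T² = 6.64275×10^6 km³/s².
Transfer-ellipse semi-major axis a_t = (r₁ + r₂)/2 = (1.660×10^5 + 60500)/2 = 1.1325×10^5 km.
By Kepler's third law the transfer-orbit period is T = 2π√(a_t³/μ), so t = T/2 = 46460 s.
Converting: 46460 s ÷ 3600 s/hour = 12.9 hours.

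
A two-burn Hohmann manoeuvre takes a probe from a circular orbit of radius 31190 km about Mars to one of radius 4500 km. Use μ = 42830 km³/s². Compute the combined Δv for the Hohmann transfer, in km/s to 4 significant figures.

Δv = 1.577 km/s

Semi-major axis of the transfer orbit: a_t = (31190 + 4500)/2 = 17845 km.
At r₁ the circular-orbit speed is v₁ = √(μ/r₁) = 1.17183 km/s.
Transfer-orbit speed at r₁ (v² = μ(2/r − 1/a)): v_a = √[μ(2/r₁ − 1/a_t)] = 0.588456 km/s.
First burn Δv₁ = |v_a − v₁| = 0.5834 km/s.
Circular speed at r₂: v₂ = √(μ/r₂) = 3.0851 km/s.
Transfer-orbit speed at r₂: v_p = √[μ(2/r₂ − 1/a_t)] = 4.0787 km/s.
Second burn Δv₂ = |v₂ − v_p| = 0.9936 km/s.
Total Δv = Δv₁ + Δv₂ = 1.577 km/s.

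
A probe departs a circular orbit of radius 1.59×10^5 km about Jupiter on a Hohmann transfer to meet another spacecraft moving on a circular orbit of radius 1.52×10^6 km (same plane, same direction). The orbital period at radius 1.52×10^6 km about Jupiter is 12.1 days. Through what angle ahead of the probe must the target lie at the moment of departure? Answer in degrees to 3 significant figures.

From Kepler's third law T² = 4π²r³/μ at r = 1.52×10^6 km, T = 12.1 days = 12.1 × 86400 s = 1.04544×10^6 s: μ = 4π²r³/T² = 1.26851×10^8 km³/s².
Transfer-ellipse semi-major axis a_t = (r₁ + r₂)/2 = (1.590×10^5 + 1.520×10^6)/2 = 8.395×10^5 km.
Transfer time t = π√(a_t³/μ) = 2.1455×10^5 s.
Target angular speed ω₂ = √(μ/r₂³) = 6.0101×10^-6 rad/s.
Angle swept by the target during transfer: ω₂·t = 1.2895 rad = 73.88°.
Arrival is 180° from departure on the ellipse, so φ = 180° − 73.88° = 106°.

φ = 106°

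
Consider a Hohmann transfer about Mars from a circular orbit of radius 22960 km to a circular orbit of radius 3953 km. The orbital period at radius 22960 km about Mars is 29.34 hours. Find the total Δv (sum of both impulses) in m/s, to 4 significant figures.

From Kepler's third law T² = 4π²r³/μ at r = 22960 km, T = 29.34 hours = 29.34 × 3600 s = 1.05624×10^5 s: μ = 4π²r³/T² = 42830.2 km³/s².
The Hohmann ellipse has a_t = (r₁ + r₂)/2 = 13456.5 km.
Circular speed at r₁: v₁ = √(μ/r₁) = √(42830.2/22960) = 1.3658 km/s.
On the transfer ellipse at r₁, v² = μ(2/r − 1/a) gives v_a = √[μ(2/r₁ − 1/a_t)] = 0.74026 km/s.
First burn Δv₁ = |v_a − v₁| = 0.62554 km/s.
At r₂, v₂ = √(μ/r₂) = 3.292 km/s.
Transfer-orbit speed at r₂: v_p = √[μ(2/r₂ − 1/a_t)] = 4.300 km/s.
Second burn Δv₂ = |v₂ − v_p| = 1.0080 km/s.
Total Δv = Δv₁ + Δv₂ = 1.634 km/s.

Δv = 1634 m/s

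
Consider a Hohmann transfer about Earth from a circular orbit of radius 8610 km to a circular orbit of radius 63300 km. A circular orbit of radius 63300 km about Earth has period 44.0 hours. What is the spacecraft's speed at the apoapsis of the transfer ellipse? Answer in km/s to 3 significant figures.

v = 1.23 km/s

From Kepler's third law T² = 4π²r³/μ at r = 63300 km, T = 44.0 hours = 44.0 × 3600 s = 1.584×10^5 s: μ = 4π²r³/T² = 3.99081×10^5 km³/s².
Transfer-ellipse semi-major axis a_t = (r₁ + r₂)/2 = (8610 + 63300)/2 = 35955 km.
The apoapsis of the transfer ellipse is at r = 63300 km.
From the vis-viva equation, v = √[μ(2/r − 1/a_t)] = 1.229 km/s.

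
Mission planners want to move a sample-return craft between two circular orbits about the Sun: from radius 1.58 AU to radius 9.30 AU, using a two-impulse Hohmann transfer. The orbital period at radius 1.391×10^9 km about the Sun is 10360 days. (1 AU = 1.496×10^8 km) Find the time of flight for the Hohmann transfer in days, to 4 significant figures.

From Kepler's third law T² = 4π²r³/μ at r = 1.391×10^9 km, T = 10360 days = 10360 × 86400 s = 8.95104×10^8 s: μ = 4π²r³/T² = 1.32615×10^11 km³/s².
In km: r₁ = 1.58 × 1.496×10^8 = 2.36368×10^8 km; r₂ = 9.30 × 1.496×10^8 = 1.39128×10^9 km.
Semi-major axis of the transfer orbit: a_t = (2.36368×10^8 + 1.39128×10^9)/2 = 8.13824×10^8 km.
Half the transfer-orbit period gives t = π√(a_t³/μ) = 2.003×10^8 s.
Converting: 2.003×10^8 s ÷ 86400 s/day = 2318 days.

t = 2318 days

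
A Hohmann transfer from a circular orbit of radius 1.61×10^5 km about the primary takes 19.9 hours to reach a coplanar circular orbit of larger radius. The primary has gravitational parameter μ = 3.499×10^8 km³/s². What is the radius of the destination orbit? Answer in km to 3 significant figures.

Transfer time t = 19.9 hours = 71640 s, and t = π√(a_t³/μ).
So a_t = (μ t²/π²)^(1/3) = (3.499×10^8 × (71640)² / π²)^(1/3) = 5.6665×10^5 km.
Since a_t = (r₁ + r₂)/2, r₂ = 2a_t − r₁ = 2×5.6665×10^5 − 1.610×10^5 = 9.723×10^5 km.

r₂ = 9.72×10^5 km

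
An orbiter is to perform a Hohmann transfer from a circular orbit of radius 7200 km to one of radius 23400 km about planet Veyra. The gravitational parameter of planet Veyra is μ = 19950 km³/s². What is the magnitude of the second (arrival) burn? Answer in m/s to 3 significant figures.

The Hohmann ellipse has a_t = (r₁ + r₂)/2 = 15300 km.
Circular speed at r = 23400 km: v_c = √(μ/r) = 0.9233 km/s.
Vis-viva on the transfer ellipse at r = 23400 km gives v_t = √[μ(2/r − 1/a_t)] = 0.6334 km/s.
Δv₂ = |v_t − v_c| = |0.6334 − 0.9233| = 0.2899 km/s.

Δv₂ = 290 m/s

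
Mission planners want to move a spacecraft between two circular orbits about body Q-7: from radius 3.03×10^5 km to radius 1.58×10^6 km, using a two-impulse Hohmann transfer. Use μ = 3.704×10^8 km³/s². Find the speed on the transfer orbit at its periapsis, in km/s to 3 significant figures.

v = 45.3 km/s

The Hohmann ellipse has a_t = (r₁ + r₂)/2 = 9.415×10^5 km.
At periapsis, r = 3.030×10^5 km.
Applying v² = μ(2/r − 1/a_t): v = 45.29 km/s.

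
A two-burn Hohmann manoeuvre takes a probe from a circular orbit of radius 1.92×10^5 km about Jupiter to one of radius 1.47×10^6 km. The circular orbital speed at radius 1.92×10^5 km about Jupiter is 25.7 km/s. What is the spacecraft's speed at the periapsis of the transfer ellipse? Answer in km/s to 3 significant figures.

From the circular-orbit relation v² = μ/r at r = 1.92×10^5 km: μ = v²r = (25.7)² × 1.92×10^5 = 1.26814×10^8 km³/s².
The Hohmann ellipse has a_t = (r₁ + r₂)/2 = 8.310×10^5 km.
At periapsis, r = 1.920×10^5 km.
From the vis-viva equation, v = √[μ(2/r − 1/a_t)] = 34.18 km/s.

v = 34.2 km/s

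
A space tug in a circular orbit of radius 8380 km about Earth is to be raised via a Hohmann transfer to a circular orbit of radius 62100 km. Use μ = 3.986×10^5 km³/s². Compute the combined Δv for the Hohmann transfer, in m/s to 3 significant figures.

Transfer-ellipse semi-major axis a_t = (r₁ + r₂)/2 = (8380 + 62100)/2 = 35240 km.
At r₁ the circular-orbit speed is v₁ = √(μ/r₁) = 6.89678 km/s.
On the transfer ellipse at r₁, v² = μ(2/r − 1/a) gives v_p = √[μ(2/r₁ − 1/a_t)] = 9.15534 km/s.
First burn Δv₁ = |v_p − v₁| = 2.259 km/s.
At r₂, v₂ = √(μ/r₂) = 2.5335 km/s.
Transfer-orbit speed at r₂: v_a = √[μ(2/r₂ − 1/a_t)] = 1.2355 km/s.
Second burn Δv₂ = |v₂ − v_a| = 1.298 km/s.
Δv = Δv₁ + Δv₂ = 2.259 + 1.298 = 3.557 km/s.

Δv = 3560 m/s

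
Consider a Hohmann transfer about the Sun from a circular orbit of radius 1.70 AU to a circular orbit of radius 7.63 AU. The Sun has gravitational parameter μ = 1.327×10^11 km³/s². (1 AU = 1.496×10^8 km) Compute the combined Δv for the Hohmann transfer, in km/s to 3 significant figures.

Δv = 10.6 km/s

In km: r₁ = 1.70 × 1.496×10^8 = 2.5432×10^8 km; r₂ = 7.63 × 1.496×10^8 = 1.141448×10^9 km.
Transfer-ellipse semi-major axis a_t = (r₁ + r₂)/2 = (2.5432×10^8 + 1.141448×10^9)/2 = 6.97884×10^8 km.
Circular speed at r₁: v₁ = √(μ/r₁) = √(1.327×10^11/2.5432×10^8) = 22.8426 km/s.
On the transfer ellipse at r₁, vis-viva gives v_p = √[μ(2/r₁ − 1/a_t)] = 29.2134 km/s.
First burn Δv₁ = |v_p − v₁| = 6.371 km/s.
At r₂, v₂ = √(μ/r₂) = 10.782 km/s.
Transfer-orbit speed at r₂: v_a = √[μ(2/r₂ − 1/a_t)] = 6.5089 km/s.
Second burn Δv₂ = |v₂ − v_a| = 4.273 km/s.
Δv = Δv₁ + Δv₂ = 6.371 + 4.273 = 10.64 km/s.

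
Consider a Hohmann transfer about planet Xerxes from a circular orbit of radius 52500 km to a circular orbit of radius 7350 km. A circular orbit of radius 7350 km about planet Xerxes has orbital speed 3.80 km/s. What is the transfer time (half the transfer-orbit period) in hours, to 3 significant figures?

t = 13.9 hours

From the circular-orbit relation v² = μ/r at r = 7350 km: μ = v²r = (3.80)² × 7350 = 1.06134×10^5 km³/s².
Semi-major axis of the transfer orbit: a_t = (52500 + 7350)/2 = 29925 km.
By Kepler's third law the transfer-orbit period is T = 2π√(a_t³/μ), so t = T/2 = 49920 s.
Converting: 49920 s ÷ 3600 s/hour = 13.9 hours.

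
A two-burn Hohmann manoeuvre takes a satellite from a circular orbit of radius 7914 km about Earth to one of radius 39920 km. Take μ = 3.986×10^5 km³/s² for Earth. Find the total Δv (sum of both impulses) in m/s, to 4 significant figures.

Δv = 3414 m/s

Transfer-ellipse semi-major axis a_t = (r₁ + r₂)/2 = (7914 + 39920)/2 = 23917 km.
Circular speed at r₁: v₁ = √(μ/r₁) = √(3.986×10^5/7914) = 7.097 km/s.
On the transfer ellipse at r₁, vis-viva equation gives v_p = √[μ(2/r₁ − 1/a_t)] = 9.169 km/s.
First burn Δv₁ = |v_p − v₁| = 2.072 km/s.
At r₂, v₂ = √(μ/r₂) = 3.160 km/s.
Transfer-orbit speed at r₂: v_a = √[μ(2/r₂ − 1/a_t)] = 1.818 km/s.
Second burn Δv₂ = |v₂ − v_a| = 1.342 km/s.
Δv = Δv₁ + Δv₂ = 2.072 + 1.342 = 3.414 km/s.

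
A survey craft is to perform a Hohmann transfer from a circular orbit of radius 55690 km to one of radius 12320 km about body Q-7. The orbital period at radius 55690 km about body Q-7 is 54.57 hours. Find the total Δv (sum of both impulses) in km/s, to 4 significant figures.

Δv = 1.768 km/s

From Kepler's third law T² = 4π²r³/μ at r = 55690 km, T = 54.57 hours = 54.57 × 3600 s = 1.96452×10^5 s: μ = 4π²r³/T² = 1.76676×10^5 km³/s².
The Hohmann ellipse has a_t = (r₁ + r₂)/2 = 34005 km.
At r₁ the circular-orbit speed is v₁ = √(μ/r₁) = 1.7812 km/s.
On the transfer ellipse at r₁, vis-viva gives v_a = √[μ(2/r₁ − 1/a_t)] = 1.0721 km/s.
First burn Δv₁ = |v_a − v₁| = 0.7091 km/s.
At r₂, v₂ = √(μ/r₂) = 3.787 km/s.
Transfer-orbit speed at r₂: v_p = √[μ(2/r₂ − 1/a_t)] = 4.846 km/s.
Second burn Δv₂ = |v₂ − v_p| = 1.059 km/s.
Total Δv = Δv₁ + Δv₂ = 1.768 km/s.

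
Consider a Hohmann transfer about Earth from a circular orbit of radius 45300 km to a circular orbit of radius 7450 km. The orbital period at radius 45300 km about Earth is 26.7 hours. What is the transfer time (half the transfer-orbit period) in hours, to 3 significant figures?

t = 5.93 hours

From Kepler's third law T² = 4π²r³/μ at r = 45300 km, T = 26.7 hours = 26.7 × 3600 s = 96120 s: μ = 4π²r³/T² = 3.97216×10^5 km³/s².
The Hohmann ellipse has a_t = (r₁ + r₂)/2 = 26375 km.
Half the transfer-orbit period gives t = π√(a_t³/μ) = 21350 s.
Converting: 21350 s ÷ 3600 s/hour = 5.93 hours.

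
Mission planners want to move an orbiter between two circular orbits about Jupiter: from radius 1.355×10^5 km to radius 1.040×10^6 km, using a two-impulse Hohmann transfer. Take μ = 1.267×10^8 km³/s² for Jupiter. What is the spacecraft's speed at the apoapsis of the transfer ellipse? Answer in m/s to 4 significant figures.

v = 5300 m/s

The Hohmann ellipse has a_t = (r₁ + r₂)/2 = 5.8775×10^5 km.
At apoapsis, r = 1.040×10^6 km.
Applying v² = μ(2/r − 1/a_t): v = 5.300 km/s.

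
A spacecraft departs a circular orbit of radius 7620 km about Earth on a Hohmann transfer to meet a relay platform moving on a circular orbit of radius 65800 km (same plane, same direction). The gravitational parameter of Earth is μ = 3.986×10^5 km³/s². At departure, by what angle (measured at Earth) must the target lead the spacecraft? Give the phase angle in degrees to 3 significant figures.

φ = 105°

Semi-major axis of the transfer orbit: a_t = (7620 + 65800)/2 = 36710 km.
Transfer time t = π√(a_t³/μ) = 34999 s.
The target's mean motion on its circular orbit is ω₂ = √(μ/r₂³) = 3.7405×10^-5 rad/s.
Angle swept by the target during transfer: ω₂·t = 1.3091 rad = 75.01°.
Arrival is 180° from departure on the ellipse, so φ = 180° − 75.01° = 105°.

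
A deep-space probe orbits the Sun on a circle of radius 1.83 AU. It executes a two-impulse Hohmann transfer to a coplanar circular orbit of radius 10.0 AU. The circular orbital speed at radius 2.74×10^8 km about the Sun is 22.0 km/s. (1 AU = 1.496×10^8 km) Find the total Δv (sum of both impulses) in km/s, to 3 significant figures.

From the circular-orbit relation v² = μ/r at r = 2.74×10^8 km: μ = v²r = (22.0)² × 2.74×10^8 = 1.32616×10^11 km³/s².
In km: r₁ = 1.83 × 1.496×10^8 = 2.73768×10^8 km; r₂ = 10.0 × 1.496×10^8 = 1.496×10^9 km.
The Hohmann ellipse has a_t = (r₁ + r₂)/2 = 8.84884×10^8 km.
At r₁ the circular-orbit speed is v₁ = √(μ/r₁) = 22.009 km/s.
Transfer-orbit speed at r₁ (v² = μ(2/r − 1/a)): v_p = √[μ(2/r₁ − 1/a_t)] = 28.617 km/s.
First burn Δv₁ = |v_p − v₁| = 6.608 km/s.
At r₂, v₂ = √(μ/r₂) = 9.415 km/s.
Transfer-orbit speed at r₂: v_a = √[μ(2/r₂ − 1/a_t)] = 5.237 km/s.
Second burn Δv₂ = |v₂ − v_a| = 4.178 km/s.
Δv = Δv₁ + Δv₂ = 6.608 + 4.178 = 10.79 km/s.

Δv = 10.8 km/s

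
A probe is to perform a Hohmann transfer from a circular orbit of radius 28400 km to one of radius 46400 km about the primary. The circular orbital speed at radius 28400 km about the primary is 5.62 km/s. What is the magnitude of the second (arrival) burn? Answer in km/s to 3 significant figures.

Δv₂ = 0.565 km/s

From the circular-orbit relation v² = μ/r at r = 28400 km: μ = v²r = (5.62)² × 28400 = 8.96997×10^5 km³/s².
Transfer-ellipse semi-major axis a_t = (r₁ + r₂)/2 = (28400 + 46400)/2 = 37400 km.
On the circular orbit at r = 46400 km, v_c = √(μ/r) = 4.3968 km/s.
Vis-viva on the transfer ellipse at r = 46400 km gives v_t = √[μ(2/r − 1/a_t)] = 3.8314 km/s.
Δv₂ = |v_t − v_c| = |3.8314 − 4.3968| = 0.5654 km/s.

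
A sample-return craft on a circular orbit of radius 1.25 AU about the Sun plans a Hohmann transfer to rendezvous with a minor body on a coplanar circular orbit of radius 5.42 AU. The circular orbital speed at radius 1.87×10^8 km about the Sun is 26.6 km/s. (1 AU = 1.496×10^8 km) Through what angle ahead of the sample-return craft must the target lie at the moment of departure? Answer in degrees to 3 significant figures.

φ = 93.1°

From the circular-orbit relation v² = μ/r at r = 1.87×10^8 km: μ = v²r = (26.6)² × 1.87×10^8 = 1.32314×10^11 km³/s².
In km: r₁ = 1.25 × 1.496×10^8 = 1.870×10^8 km; r₂ = 5.42 × 1.496×10^8 = 8.10832×10^8 km.
Transfer-ellipse semi-major axis a_t = (r₁ + r₂)/2 = (1.870×10^8 + 8.10832×10^8)/2 = 4.98916×10^8 km.
Transfer time t = π√(a_t³/μ) = 9.62473×10^7 s.
The target's mean motion on its circular orbit is ω₂ = √(μ/r₂³) = 1.57546×10^-8 rad/s.
Angle swept by the target during transfer: ω₂·t = 1.5163 rad = 86.88°.
The sample-return craft traverses 180° on the transfer ellipse, so the target must lead by 180° − 86.88° = 93.1°.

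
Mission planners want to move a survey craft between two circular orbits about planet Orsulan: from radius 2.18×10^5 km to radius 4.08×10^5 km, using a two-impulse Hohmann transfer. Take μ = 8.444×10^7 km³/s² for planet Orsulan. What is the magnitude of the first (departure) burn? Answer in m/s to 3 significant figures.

The Hohmann ellipse has a_t = (r₁ + r₂)/2 = 3.130×10^5 km.
On the circular orbit at r = 2.180×10^5 km, v_c = √(μ/r) = 19.681 km/s.
Transfer-orbit speed at the same r (vis-viva, a = a_t): v_t = √[μ(2/r − 1/a_t)] = 22.470 km/s.
Δv₁ = |v_t − v_c| = |22.470 − 19.681| = 2.789 km/s.

Δv₁ = 2790 m/s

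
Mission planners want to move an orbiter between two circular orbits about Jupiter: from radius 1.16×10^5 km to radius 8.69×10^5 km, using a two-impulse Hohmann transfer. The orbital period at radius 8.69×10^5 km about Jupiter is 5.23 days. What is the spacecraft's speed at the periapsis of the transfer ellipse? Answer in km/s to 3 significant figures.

From Kepler's third law T² = 4π²r³/μ at r = 8.69×10^5 km, T = 5.23 days = 5.23 × 86400 s = 4.51872×10^5 s: μ = 4π²r³/T² = 1.26879×10^8 km³/s².
The Hohmann ellipse has a_t = (r₁ + r₂)/2 = 4.925×10^5 km.
The periapsis of the transfer ellipse is at r = 1.160×10^5 km.
Vis-viva: v = √[μ(2/r − 1/a_t)] = √[1.26879×10^8 × (2/1.160×10^5 − 1/4.925×10^5)] = 43.93 km/s.

v = 43.9 km/s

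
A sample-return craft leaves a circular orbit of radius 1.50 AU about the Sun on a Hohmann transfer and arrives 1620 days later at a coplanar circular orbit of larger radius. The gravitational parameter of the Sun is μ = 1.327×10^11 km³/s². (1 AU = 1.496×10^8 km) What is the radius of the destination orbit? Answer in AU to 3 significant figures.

r₂ = 7.07 AU

In km: r₁ = 1.50 × 1.496×10^8 = 2.244×10^8 km.
Transfer time t = 1620 days = 1.39968×10^8 s, and t = π√(a_t³/μ).
So a_t = (μ t²/π²)^(1/3) = (1.327×10^11 × (1.39968×10^8)² / π²)^(1/3) = 6.4103×10^8 km.
Since a_t = (r₁ + r₂)/2, r₂ = 2a_t − r₁ = 2×6.4103×10^8 − 2.244×10^8 = 1.05766×10^9 km.
In AU: r₂ = 1.05766×10^9 / 1.496×10^8 = 7.07 AU.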